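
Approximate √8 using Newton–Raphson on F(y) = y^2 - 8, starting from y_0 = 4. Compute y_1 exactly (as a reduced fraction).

3

F'(y) = 2y.
F(4) = 8, F'(4) = 8, so y_1 = 4 - 8/8 = 3.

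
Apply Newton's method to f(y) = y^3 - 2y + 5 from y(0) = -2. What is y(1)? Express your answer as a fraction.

-21/10

f'(y) = 3y^2 - 2.
f(-2) = 1, f'(-2) = 10, so y(1) = (-2) - 1/10 = -21/10.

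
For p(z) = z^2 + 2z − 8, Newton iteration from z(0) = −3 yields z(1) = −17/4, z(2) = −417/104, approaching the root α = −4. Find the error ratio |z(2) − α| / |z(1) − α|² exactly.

2/13

z(1) − α = −17/4 − (−4) = −17/4 + 4 = −1/4, so |z(1) − α| = 1/4.
z(2) − α = −417/104 − (−4) = −417/104 + 4 = −1/104, so |z(2) − α| = 1/104.
|z(1) − α|² = 1/16.
Ratio = (1/104) / (1/16) = 2/13.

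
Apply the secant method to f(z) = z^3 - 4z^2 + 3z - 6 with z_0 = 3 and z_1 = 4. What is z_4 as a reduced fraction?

672964/185365

f(3) = -6, f(4) = 6. z_2 = 4 - 6·(4 - 3)/(6 - (-6)) = 7/2.
f(4) = 6, f(7/2) = -13/8. z_3 = (7/2) - (-13/8)·((7/2) - 4)/((-13/8) - 6) = 220/61.
f(7/2) = -13/8, f(220/61) = -67626/226981. z_4 = (220/61) - (-67626/226981)·((220/61) - (7/2))/((-67626/226981) - (-13/8)) = 672964/185365.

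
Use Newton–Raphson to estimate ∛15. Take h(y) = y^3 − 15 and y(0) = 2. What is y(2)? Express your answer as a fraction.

42751/17298

h'(y) = 3y^2.
h(2) = −7, h'(2) = 12, so y(1) = 2 − (−7)/12 = 31/12.
h(31/12) = 3871/1728, h'(31/12) = 961/48, so y(2) = (31/12) − (3871/1728)/(961/48) = 42751/17298.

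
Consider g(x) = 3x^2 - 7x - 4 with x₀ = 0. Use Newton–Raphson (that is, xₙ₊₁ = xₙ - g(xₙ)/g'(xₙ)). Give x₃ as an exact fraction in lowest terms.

g'(x) = 6x - 7.
g(0) = -4, g'(0) = -7, so x₁ = 0 - (-4)/(-7) = -4/7.
g(-4/7) = 48/49, g'(-4/7) = -73/7, so x₂ = (-4/7) - (48/49)/(-73/7) = -244/511.
g(-244/511) = 6912/261121, g'(-244/511) = -5041/511, so x₃ = (-244/511) - (6912/261121)/(-5041/511) = -1223092/2575951.

-1223092/2575951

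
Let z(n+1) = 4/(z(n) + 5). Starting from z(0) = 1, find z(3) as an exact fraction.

z(1) = 4/(1 + 5) = 2/3.
z(2) = 4/(2/3 + 5) = 12/17.
z(3) = 4/(12/17 + 5) = 68/97.

68/97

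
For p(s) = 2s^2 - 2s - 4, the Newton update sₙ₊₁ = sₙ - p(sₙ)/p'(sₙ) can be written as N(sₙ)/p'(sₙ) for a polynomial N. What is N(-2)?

12

p'(s) = 4s - 2.
N(s) = s·p'(s) - p(s) = s·(4s - 2) - (2s^2 - 2s - 4) = 2s^2 + 4.
N(-2) = 12.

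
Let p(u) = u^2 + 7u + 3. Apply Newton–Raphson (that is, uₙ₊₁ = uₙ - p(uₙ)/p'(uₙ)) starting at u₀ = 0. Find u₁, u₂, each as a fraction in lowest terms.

u₁ = -3/7, u₂ = -138/301

p'(u) = 2u + 7.
p(0) = 3, p'(0) = 7, so u₁ = 0 - 3/7 = -3/7.
p(-3/7) = 9/49, p'(-3/7) = 43/7, so u₂ = (-3/7) - (9/49)/(43/7) = -138/301.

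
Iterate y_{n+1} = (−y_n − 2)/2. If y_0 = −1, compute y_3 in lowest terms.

y_1 = (−(−1) − 2)/2 = −1/2.
y_2 = (−(−1/2) − 2)/2 = −3/4.
y_3 = (−(−3/4) − 2)/2 = −5/8.

−5/8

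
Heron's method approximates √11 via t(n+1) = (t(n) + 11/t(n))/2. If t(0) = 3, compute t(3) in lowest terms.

t(1) = (3 + 11/3)/2 = 10/3.
t(2) = (10/3 + 11/(10/3))/2 = 199/60.
t(3) = (199/60 + 11/(199/60))/2 = 79201/23880.

79201/23880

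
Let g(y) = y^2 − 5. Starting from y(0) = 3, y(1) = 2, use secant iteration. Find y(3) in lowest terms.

47/21

g(3) = 4, g(2) = −1. y(2) = 2 − (−1)·(2 − 3)/((−1) − 4) = 11/5.
g(2) = −1, g(11/5) = −4/25. y(3) = (11/5) − (−4/25)·((11/5) − 2)/((−4/25) − (−1)) = 47/21.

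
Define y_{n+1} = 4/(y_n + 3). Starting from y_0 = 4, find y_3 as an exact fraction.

100/103

y_1 = 4/(4 + 3) = 4/7.
y_2 = 4/(4/7 + 3) = 28/25.
y_3 = 4/(28/25 + 3) = 100/103.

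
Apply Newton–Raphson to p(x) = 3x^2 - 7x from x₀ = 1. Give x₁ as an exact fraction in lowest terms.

-3

p'(x) = 6x - 7.
p(1) = -4, p'(1) = -1, so x₁ = 1 - (-4)/(-1) = -3.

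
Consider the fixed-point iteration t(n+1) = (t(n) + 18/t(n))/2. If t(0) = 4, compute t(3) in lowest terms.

665857/156944

t(1) = (4 + 18/4)/2 = 17/4.
t(2) = (17/4 + 18/(17/4))/2 = 577/136.
t(3) = (577/136 + 18/(577/136))/2 = 665857/156944.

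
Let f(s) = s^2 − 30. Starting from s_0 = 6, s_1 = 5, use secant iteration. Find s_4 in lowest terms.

2525/461

f(6) = 6, f(5) = −5. s_2 = 5 − (−5)·(5 − 6)/((−5) − 6) = 60/11.
f(5) = −5, f(60/11) = −30/121. s_3 = (60/11) − (−30/121)·((60/11) − 5)/((−30/121) − (−5)) = 126/23.
f(60/11) = −30/121, f(126/23) = 6/529. s_4 = (126/23) − (6/529)·((126/23) − (60/11))/((6/529) − (−30/121)) = 2525/461.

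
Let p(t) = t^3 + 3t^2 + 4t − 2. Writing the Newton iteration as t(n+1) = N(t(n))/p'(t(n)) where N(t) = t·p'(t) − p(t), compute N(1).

7

p'(t) = 3t^2 + 6t + 4.
N(t) = t·p'(t) − p(t) = t·(3t^2 + 6t + 4) − (t^3 + 3t^2 + 4t − 2) = 2t^3 + 3t^2 + 2.
N(1) = 7.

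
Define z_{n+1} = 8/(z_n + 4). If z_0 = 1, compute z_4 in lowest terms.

19/13

z_1 = 8/(1 + 4) = 8/5.
z_2 = 8/(8/5 + 4) = 10/7.
z_3 = 8/(10/7 + 4) = 28/19.
z_4 = 8/(28/19 + 4) = 19/13.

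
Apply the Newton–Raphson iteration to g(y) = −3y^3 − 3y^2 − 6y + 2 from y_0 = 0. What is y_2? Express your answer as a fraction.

23/81

g'(y) = −9y^2 − 6y − 6.
g(0) = 2, g'(0) = −6, so y_1 = 0 − 2/(−6) = 1/3.
g(1/3) = −4/9, g'(1/3) = −9, so y_2 = (1/3) − (−4/9)/(−9) = 23/81.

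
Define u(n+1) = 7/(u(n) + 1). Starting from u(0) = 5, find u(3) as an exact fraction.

u(1) = 7/(5 + 1) = 7/6.
u(2) = 7/(7/6 + 1) = 42/13.
u(3) = 7/(42/13 + 1) = 91/55.

91/55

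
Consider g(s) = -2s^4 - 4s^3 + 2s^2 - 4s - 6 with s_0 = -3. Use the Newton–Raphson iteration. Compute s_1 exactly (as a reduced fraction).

g'(s) = -8s^3 - 12s^2 + 4s - 4.
g(-3) = -30, g'(-3) = 92, so s_1 = (-3) - (-30)/92 = -123/46.

-123/46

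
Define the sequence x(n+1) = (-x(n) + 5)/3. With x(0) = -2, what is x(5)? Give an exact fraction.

307/243

x(1) = (-(-2) + 5)/3 = 7/3.
x(2) = (-(7/3) + 5)/3 = 8/9.
x(3) = (-(8/9) + 5)/3 = 37/27.
x(4) = (-(37/27) + 5)/3 = 98/81.
x(5) = (-(98/81) + 5)/3 = 307/243.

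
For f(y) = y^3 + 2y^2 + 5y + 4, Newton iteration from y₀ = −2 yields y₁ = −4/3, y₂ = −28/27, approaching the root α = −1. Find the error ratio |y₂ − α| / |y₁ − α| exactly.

y₁ − α = −4/3 − (−1) = −4/3 + 1 = −1/3, so |y₁ − α| = 1/3.
y₂ − α = −28/27 − (−1) = −28/27 + 1 = −1/27, so |y₂ − α| = 1/27.
Ratio = (1/27) / (1/3) = 1/9.

1/9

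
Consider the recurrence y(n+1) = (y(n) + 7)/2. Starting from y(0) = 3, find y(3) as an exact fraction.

y(1) = (3 + 7)/2 = 5.
y(2) = (5 + 7)/2 = 6.
y(3) = (6 + 7)/2 = 13/2.

13/2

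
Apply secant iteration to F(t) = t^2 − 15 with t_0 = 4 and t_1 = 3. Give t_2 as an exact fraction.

27/7

F(4) = 1, F(3) = −6. t_2 = 3 − (−6)·(3 − 4)/((−6) − 1) = 27/7.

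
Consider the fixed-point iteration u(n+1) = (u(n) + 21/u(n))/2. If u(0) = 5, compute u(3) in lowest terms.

277727/60605

u(1) = (5 + 21/5)/2 = 23/5.
u(2) = (23/5 + 21/(23/5))/2 = 527/115.
u(3) = (527/115 + 21/(527/115))/2 = 277727/60605.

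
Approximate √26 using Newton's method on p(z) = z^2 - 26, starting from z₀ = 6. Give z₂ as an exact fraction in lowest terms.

p'(z) = 2z.
p(6) = 10, p'(6) = 12, so z₁ = 6 - 10/12 = 31/6.
p(31/6) = 25/36, p'(31/6) = 31/3, so z₂ = (31/6) - (25/36)/(31/3) = 1897/372.

1897/372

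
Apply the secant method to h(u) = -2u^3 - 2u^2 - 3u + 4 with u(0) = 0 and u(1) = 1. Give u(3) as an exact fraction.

h(0) = 4, h(1) = -3. u(2) = 1 - (-3)·(1 - 0)/((-3) - 4) = 4/7.
h(1) = -3, h(4/7) = 432/343. u(3) = (4/7) - (432/343)·((4/7) - 1)/((432/343) - (-3)) = 340/487.

340/487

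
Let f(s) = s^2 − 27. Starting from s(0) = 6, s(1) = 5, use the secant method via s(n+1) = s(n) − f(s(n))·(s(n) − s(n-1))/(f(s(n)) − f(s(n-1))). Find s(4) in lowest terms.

f(6) = 9, f(5) = −2. s(2) = 5 − (−2)·(5 − 6)/((−2) − 9) = 57/11.
f(5) = −2, f(57/11) = −18/121. s(3) = (57/11) − (−18/121)·((57/11) − 5)/((−18/121) − (−2)) = 291/56.
f(57/11) = −18/121, f(291/56) = 9/3136. s(4) = (291/56) − (9/3136)·((291/56) − (57/11))/((9/3136) − (−18/121)) = 11073/2131.

11073/2131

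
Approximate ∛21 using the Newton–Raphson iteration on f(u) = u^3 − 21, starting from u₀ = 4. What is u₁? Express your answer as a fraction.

f'(u) = 3u^2.
f(4) = 43, f'(4) = 48, so u₁ = 4 − 43/48 = 149/48.

149/48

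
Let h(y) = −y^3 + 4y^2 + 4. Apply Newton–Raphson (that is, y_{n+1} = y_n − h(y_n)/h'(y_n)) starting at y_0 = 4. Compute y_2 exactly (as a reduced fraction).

h'(y) = −3y^2 + 8y.
h(4) = 4, h'(4) = −16, so y_1 = 4 − 4/(−16) = 17/4.
h(17/4) = −33/64, h'(17/4) = −323/16, so y_2 = (17/4) − (−33/64)/(−323/16) = 2729/646.

2729/646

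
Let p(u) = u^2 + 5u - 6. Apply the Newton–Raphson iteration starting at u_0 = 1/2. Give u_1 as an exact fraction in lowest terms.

25/24

p'(u) = 2u + 5.
p(1/2) = -13/4, p'(1/2) = 6, so u_1 = (1/2) - (-13/4)/6 = 25/24.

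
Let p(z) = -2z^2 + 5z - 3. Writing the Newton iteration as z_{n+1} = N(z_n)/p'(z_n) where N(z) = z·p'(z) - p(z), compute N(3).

p'(z) = -4z + 5.
N(z) = z·p'(z) - p(z) = z·(-4z + 5) - (-2z^2 + 5z - 3) = -2z^2 + 3.
N(3) = -15.

-15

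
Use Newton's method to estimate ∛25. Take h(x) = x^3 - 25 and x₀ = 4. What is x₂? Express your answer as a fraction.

h'(x) = 3x^2.
h(4) = 39, h'(4) = 48, so x₁ = 4 - 39/48 = 51/16.
h(51/16) = 30251/4096, h'(51/16) = 7803/256, so x₂ = (51/16) - (30251/4096)/(7803/256) = 183851/62424.

183851/62424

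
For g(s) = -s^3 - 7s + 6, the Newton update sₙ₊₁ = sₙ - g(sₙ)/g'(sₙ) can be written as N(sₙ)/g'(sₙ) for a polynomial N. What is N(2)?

g'(s) = -3s^2 - 7.
N(s) = s·g'(s) - g(s) = s·(-3s^2 - 7) - (-s^3 - 7s + 6) = -2s^3 - 6.
N(2) = -22.

-22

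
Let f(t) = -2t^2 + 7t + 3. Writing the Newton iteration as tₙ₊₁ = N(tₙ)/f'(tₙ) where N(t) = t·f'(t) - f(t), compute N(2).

f'(t) = -4t + 7.
N(t) = t·f'(t) - f(t) = t·(-4t + 7) - (-2t^2 + 7t + 3) = -2t^2 - 3.
N(2) = -11.

-11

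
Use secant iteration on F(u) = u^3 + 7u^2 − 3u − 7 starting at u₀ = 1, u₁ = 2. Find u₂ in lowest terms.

27/25

F(1) = −2, F(2) = 23. u₂ = 2 − 23·(2 − 1)/(23 − (−2)) = 27/25.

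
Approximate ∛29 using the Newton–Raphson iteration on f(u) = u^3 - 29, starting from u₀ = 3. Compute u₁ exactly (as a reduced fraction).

83/27

f'(u) = 3u^2.
f(3) = -2, f'(3) = 27, so u₁ = 3 - (-2)/27 = 83/27.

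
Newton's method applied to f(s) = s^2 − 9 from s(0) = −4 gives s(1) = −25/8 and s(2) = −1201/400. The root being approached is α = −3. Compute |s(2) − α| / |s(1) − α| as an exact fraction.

s(1) − α = −25/8 − (−3) = −25/8 + 3 = −1/8, so |s(1) − α| = 1/8.
s(2) − α = −1201/400 − (−3) = −1201/400 + 3 = −1/400, so |s(2) − α| = 1/400.
Ratio = (1/400) / (1/8) = 1/50.

1/50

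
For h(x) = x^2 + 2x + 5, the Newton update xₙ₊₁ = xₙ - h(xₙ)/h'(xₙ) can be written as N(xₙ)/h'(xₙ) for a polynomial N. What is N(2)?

-1

h'(x) = 2x + 2.
N(x) = x·h'(x) - h(x) = x·(2x + 2) - (x^2 + 2x + 5) = x^2 - 5.
N(2) = -1.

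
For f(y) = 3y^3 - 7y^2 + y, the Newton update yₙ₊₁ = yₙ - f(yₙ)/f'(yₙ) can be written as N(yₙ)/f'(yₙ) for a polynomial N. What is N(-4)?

f'(y) = 9y^2 - 14y + 1.
N(y) = y·f'(y) - f(y) = y·(9y^2 - 14y + 1) - (3y^3 - 7y^2 + y) = 6y^3 - 7y^2.
N(-4) = -496.

-496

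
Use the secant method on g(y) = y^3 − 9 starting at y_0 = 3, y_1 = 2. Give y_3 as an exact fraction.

9255/4447

g(3) = 18, g(2) = −1. y_2 = 2 − (−1)·(2 − 3)/((−1) − 18) = 39/19.
g(2) = −1, g(39/19) = −2412/6859. y_3 = (39/19) − (−2412/6859)·((39/19) − 2)/((−2412/6859) − (−1)) = 9255/4447.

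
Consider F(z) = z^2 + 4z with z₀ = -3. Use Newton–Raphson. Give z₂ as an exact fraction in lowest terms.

-81/20

F'(z) = 2z + 4.
F(-3) = -3, F'(-3) = -2, so z₁ = (-3) - (-3)/(-2) = -9/2.
F(-9/2) = 9/4, F'(-9/2) = -5, so z₂ = (-9/2) - (9/4)/(-5) = -81/20.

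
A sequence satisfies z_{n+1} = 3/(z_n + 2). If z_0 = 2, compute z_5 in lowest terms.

z_1 = 3/(2 + 2) = 3/4.
z_2 = 3/(3/4 + 2) = 12/11.
z_3 = 3/(12/11 + 2) = 33/34.
z_4 = 3/(33/34 + 2) = 102/101.
z_5 = 3/(102/101 + 2) = 303/304.

303/304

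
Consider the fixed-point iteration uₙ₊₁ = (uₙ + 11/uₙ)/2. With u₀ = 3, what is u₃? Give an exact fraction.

u₁ = (3 + 11/3)/2 = 10/3.
u₂ = (10/3 + 11/(10/3))/2 = 199/60.
u₃ = (199/60 + 11/(199/60))/2 = 79201/23880.

79201/23880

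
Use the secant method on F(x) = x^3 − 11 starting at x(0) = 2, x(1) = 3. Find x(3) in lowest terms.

F(2) = −3, F(3) = 16. x(2) = 3 − 16·(3 − 2)/(16 − (−3)) = 41/19.
F(3) = 16, F(41/19) = −6528/6859. x(3) = (41/19) − (−6528/6859)·((41/19) − 3)/((−6528/6859) − 16) = 16025/7267.

16025/7267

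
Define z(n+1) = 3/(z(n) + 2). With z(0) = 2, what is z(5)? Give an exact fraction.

303/304

z(1) = 3/(2 + 2) = 3/4.
z(2) = 3/(3/4 + 2) = 12/11.
z(3) = 3/(12/11 + 2) = 33/34.
z(4) = 3/(33/34 + 2) = 102/101.
z(5) = 3/(102/101 + 2) = 303/304.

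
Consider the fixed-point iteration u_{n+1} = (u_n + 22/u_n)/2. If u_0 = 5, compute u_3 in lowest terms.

38878481/8288920

u_1 = (5 + 22/5)/2 = 47/10.
u_2 = (47/10 + 22/(47/10))/2 = 4409/940.
u_3 = (4409/940 + 22/(4409/940))/2 = 38878481/8288920.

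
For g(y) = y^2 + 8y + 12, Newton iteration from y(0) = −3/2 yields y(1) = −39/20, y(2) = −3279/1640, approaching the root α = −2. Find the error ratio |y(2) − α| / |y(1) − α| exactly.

y(1) − α = −39/20 − (−2) = −39/20 + 2 = 1/20, so |y(1) − α| = 1/20.
y(2) − α = −3279/1640 − (−2) = −3279/1640 + 2 = 1/1640, so |y(2) − α| = 1/1640.
Ratio = (1/1640) / (1/20) = 1/82.

1/82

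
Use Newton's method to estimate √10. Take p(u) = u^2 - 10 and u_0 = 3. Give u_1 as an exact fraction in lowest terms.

p'(u) = 2u.
p(3) = -1, p'(3) = 6, so u_1 = 3 - (-1)/6 = 19/6.

19/6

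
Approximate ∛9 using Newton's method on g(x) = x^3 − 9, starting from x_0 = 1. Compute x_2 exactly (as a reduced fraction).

g'(x) = 3x^2.
g(1) = −8, g'(1) = 3, so x_1 = 1 − (−8)/3 = 11/3.
g(11/3) = 1088/27, g'(11/3) = 121/3, so x_2 = (11/3) − (1088/27)/(121/3) = 2905/1089.

2905/1089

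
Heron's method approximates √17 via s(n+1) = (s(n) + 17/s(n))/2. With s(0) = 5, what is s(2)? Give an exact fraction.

s(1) = (5 + 17/5)/2 = 21/5.
s(2) = (21/5 + 17/(21/5))/2 = 433/105.

433/105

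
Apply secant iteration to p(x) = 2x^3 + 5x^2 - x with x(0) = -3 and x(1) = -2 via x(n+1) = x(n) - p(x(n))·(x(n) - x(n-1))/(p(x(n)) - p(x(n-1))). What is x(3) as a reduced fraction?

-20/7

p(-3) = -6, p(-2) = 6. x(2) = (-2) - 6·((-2) - (-3))/(6 - (-6)) = -5/2.
p(-2) = 6, p(-5/2) = 5/2. x(3) = (-5/2) - (5/2)·((-5/2) - (-2))/((5/2) - 6) = -20/7.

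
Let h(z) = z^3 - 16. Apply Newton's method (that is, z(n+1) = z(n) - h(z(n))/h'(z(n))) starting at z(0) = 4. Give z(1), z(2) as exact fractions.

h'(z) = 3z^2.
h(4) = 48, h'(4) = 48, so z(1) = 4 - 48/48 = 3.
h(3) = 11, h'(3) = 27, so z(2) = 3 - 11/27 = 70/27.

z(1) = 3, z(2) = 70/27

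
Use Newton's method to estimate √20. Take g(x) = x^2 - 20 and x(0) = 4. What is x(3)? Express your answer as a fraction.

g'(x) = 2x.
g(4) = -4, g'(4) = 8, so x(1) = 4 - (-4)/8 = 9/2.
g(9/2) = 1/4, g'(9/2) = 9, so x(2) = (9/2) - (1/4)/9 = 161/36.
g(161/36) = 1/1296, g'(161/36) = 161/18, so x(3) = (161/36) - (1/1296)/(161/18) = 51841/11592.

51841/11592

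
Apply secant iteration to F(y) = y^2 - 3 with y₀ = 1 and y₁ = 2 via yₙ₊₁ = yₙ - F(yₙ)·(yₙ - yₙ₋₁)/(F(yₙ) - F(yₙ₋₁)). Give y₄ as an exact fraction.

97/56

F(1) = -2, F(2) = 1. y₂ = 2 - 1·(2 - 1)/(1 - (-2)) = 5/3.
F(2) = 1, F(5/3) = -2/9. y₃ = (5/3) - (-2/9)·((5/3) - 2)/((-2/9) - 1) = 19/11.
F(5/3) = -2/9, F(19/11) = -2/121. y₄ = (19/11) - (-2/121)·((19/11) - (5/3))/((-2/121) - (-2/9)) = 97/56.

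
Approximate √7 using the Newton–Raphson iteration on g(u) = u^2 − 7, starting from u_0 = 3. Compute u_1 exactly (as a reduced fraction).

8/3

g'(u) = 2u.
g(3) = 2, g'(3) = 6, so u_1 = 3 − 2/6 = 8/3.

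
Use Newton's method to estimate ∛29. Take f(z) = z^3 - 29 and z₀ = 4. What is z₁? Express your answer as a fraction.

f'(z) = 3z^2.
f(4) = 35, f'(4) = 48, so z₁ = 4 - 35/48 = 157/48.

157/48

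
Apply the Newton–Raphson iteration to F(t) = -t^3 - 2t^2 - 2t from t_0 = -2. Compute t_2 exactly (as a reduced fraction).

F'(t) = -3t^2 - 4t - 2.
F(-2) = 4, F'(-2) = -6, so t_1 = (-2) - 4/(-6) = -4/3.
F(-4/3) = 40/27, F'(-4/3) = -2, so t_2 = (-4/3) - (40/27)/(-2) = -16/27.

-16/27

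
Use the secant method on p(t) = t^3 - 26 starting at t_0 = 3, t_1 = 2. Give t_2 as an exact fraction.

p(3) = 1, p(2) = -18. t_2 = 2 - (-18)·(2 - 3)/((-18) - 1) = 56/19.

56/19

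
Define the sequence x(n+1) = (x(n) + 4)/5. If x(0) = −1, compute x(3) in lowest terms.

x(1) = ((−1) + 4)/5 = 3/5.
x(2) = ((3/5) + 4)/5 = 23/25.
x(3) = ((23/25) + 4)/5 = 123/125.

123/125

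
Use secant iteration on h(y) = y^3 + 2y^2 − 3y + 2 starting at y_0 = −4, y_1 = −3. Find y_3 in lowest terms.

h(−4) = −18, h(−3) = 2. y_2 = (−3) − 2·((−3) − (−4))/(2 − (−18)) = −31/10.
h(−3) = 2, h(−31/10) = 729/1000. y_3 = (−31/10) − (729/1000)·((−31/10) − (−3))/((729/1000) − 2) = −4013/1271.

−4013/1271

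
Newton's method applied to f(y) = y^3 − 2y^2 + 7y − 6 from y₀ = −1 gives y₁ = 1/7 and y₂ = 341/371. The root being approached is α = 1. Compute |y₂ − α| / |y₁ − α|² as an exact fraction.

35/318

y₁ − α = 1/7 − 1 = −6/7, so |y₁ − α| = 6/7.
y₂ − α = 341/371 − 1 = −30/371, so |y₂ − α| = 30/371.
|y₁ − α|² = 36/49.
Ratio = (30/371) / (36/49) = 35/318.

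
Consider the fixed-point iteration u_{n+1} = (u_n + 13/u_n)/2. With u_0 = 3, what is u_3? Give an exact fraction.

u_1 = (3 + 13/3)/2 = 11/3.
u_2 = (11/3 + 13/(11/3))/2 = 119/33.
u_3 = (119/33 + 13/(119/33))/2 = 14159/3927.

14159/3927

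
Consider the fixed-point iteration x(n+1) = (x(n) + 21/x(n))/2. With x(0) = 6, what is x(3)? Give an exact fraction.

x(1) = (6 + 21/6)/2 = 19/4.
x(2) = (19/4 + 21/(19/4))/2 = 697/152.
x(3) = (697/152 + 21/(697/152))/2 = 970993/211888.

970993/211888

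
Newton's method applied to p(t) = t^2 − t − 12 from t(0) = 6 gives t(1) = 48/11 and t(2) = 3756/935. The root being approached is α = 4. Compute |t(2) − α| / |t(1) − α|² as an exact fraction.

11/85

t(1) − α = 48/11 − 4 = 4/11, so |t(1) − α| = 4/11.
t(2) − α = 3756/935 − 4 = 16/935, so |t(2) − α| = 16/935.
|t(1) − α|² = 16/121.
Ratio = (16/935) / (16/121) = 11/85.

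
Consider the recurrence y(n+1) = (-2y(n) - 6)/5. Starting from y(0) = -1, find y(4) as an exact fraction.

y(1) = (-2·(-1) - 6)/5 = -4/5.
y(2) = (-2·(-4/5) - 6)/5 = -22/25.
y(3) = (-2·(-22/25) - 6)/5 = -106/125.
y(4) = (-2·(-106/125) - 6)/5 = -538/625.

-538/625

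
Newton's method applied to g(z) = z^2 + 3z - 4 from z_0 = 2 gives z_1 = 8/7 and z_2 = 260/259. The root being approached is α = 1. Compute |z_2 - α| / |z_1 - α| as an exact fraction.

1/37

z_1 - α = 8/7 - 1 = 1/7, so |z_1 - α| = 1/7.
z_2 - α = 260/259 - 1 = 1/259, so |z_2 - α| = 1/259.
Ratio = (1/259) / (1/7) = 1/37.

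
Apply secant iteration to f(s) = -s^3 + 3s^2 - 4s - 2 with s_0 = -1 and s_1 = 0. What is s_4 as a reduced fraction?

-225856/601045

f(-1) = 6, f(0) = -2. s_2 = 0 - (-2)·(0 - (-1))/((-2) - 6) = -1/4.
f(0) = -2, f(-1/4) = -51/64. s_3 = (-1/4) - (-51/64)·((-1/4) - 0)/((-51/64) - (-2)) = -32/77.
f(-1/4) = -51/64, f(-32/77) = 115158/456533. s_4 = (-32/77) - (115158/456533)·((-32/77) - (-1/4))/((115158/456533) - (-51/64)) = -225856/601045.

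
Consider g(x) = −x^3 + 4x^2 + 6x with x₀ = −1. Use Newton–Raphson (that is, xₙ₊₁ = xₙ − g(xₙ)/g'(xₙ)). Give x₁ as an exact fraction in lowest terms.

g'(x) = −3x^2 + 8x + 6.
g(−1) = −1, g'(−1) = −5, so x₁ = (−1) − (−1)/(−5) = −6/5.

−6/5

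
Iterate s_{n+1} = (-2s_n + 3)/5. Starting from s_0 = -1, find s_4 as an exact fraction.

s_1 = (-2·(-1) + 3)/5 = 1.
s_2 = (-2·1 + 3)/5 = 1/5.
s_3 = (-2·(1/5) + 3)/5 = 13/25.
s_4 = (-2·(13/25) + 3)/5 = 49/125.

49/125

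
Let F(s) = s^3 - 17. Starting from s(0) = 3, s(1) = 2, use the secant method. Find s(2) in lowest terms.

F(3) = 10, F(2) = -9. s(2) = 2 - (-9)·(2 - 3)/((-9) - 10) = 47/19.

47/19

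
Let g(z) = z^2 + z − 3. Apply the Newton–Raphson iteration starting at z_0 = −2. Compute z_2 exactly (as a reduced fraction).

−76/33

g'(z) = 2z + 1.
g(−2) = −1, g'(−2) = −3, so z_1 = (−2) − (−1)/(−3) = −7/3.
g(−7/3) = 1/9, g'(−7/3) = −11/3, so z_2 = (−7/3) − (1/9)/(−11/3) = −76/33.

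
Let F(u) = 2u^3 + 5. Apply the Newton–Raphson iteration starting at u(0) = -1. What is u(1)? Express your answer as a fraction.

F'(u) = 6u^2.
F(-1) = 3, F'(-1) = 6, so u(1) = (-1) - 3/6 = -3/2.

-3/2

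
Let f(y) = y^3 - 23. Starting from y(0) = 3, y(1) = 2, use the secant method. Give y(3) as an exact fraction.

f(3) = 4, f(2) = -15. y(2) = 2 - (-15)·(2 - 3)/((-15) - 4) = 53/19.
f(2) = -15, f(53/19) = -8880/6859. y(3) = (53/19) - (-8880/6859)·((53/19) - 2)/((-8880/6859) - (-15)) = 5983/2089.

5983/2089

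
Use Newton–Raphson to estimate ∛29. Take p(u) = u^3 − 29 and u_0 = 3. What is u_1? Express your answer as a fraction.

83/27

p'(u) = 3u^2.
p(3) = −2, p'(3) = 27, so u_1 = 3 − (−2)/27 = 83/27.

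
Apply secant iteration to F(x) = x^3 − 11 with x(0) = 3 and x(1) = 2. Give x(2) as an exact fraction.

41/19

F(3) = 16, F(2) = −3. x(2) = 2 − (−3)·(2 − 3)/((−3) − 16) = 41/19.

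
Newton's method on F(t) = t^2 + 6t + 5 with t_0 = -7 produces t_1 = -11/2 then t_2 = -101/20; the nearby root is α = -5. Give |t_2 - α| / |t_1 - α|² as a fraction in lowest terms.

1/5

t_1 - α = -11/2 - (-5) = -11/2 + 5 = -1/2, so |t_1 - α| = 1/2.
t_2 - α = -101/20 - (-5) = -101/20 + 5 = -1/20, so |t_2 - α| = 1/20.
|t_1 - α|² = 1/4.
Ratio = (1/20) / (1/4) = 1/5.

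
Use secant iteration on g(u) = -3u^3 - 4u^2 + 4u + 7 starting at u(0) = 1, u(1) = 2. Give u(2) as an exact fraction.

g(1) = 4, g(2) = -25. u(2) = 2 - (-25)·(2 - 1)/((-25) - 4) = 33/29.

33/29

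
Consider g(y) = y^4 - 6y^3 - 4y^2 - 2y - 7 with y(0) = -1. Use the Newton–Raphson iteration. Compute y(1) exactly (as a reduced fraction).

g'(y) = 4y^3 - 18y^2 - 8y - 2.
g(-1) = -2, g'(-1) = -16, so y(1) = (-1) - (-2)/(-16) = -9/8.

-9/8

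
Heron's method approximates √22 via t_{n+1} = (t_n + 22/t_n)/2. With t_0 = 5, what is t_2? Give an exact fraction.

t_1 = (5 + 22/5)/2 = 47/10.
t_2 = (47/10 + 22/(47/10))/2 = 4409/940.

4409/940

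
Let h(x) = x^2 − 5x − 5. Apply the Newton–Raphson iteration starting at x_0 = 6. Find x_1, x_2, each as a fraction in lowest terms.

h'(x) = 2x − 5.
h(6) = 1, h'(6) = 7, so x_1 = 6 − 1/7 = 41/7.
h(41/7) = 1/49, h'(41/7) = 47/7, so x_2 = (41/7) − (1/49)/(47/7) = 1926/329.

x_1 = 41/7, x_2 = 1926/329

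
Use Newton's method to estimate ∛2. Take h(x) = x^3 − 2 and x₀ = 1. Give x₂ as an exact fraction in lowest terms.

h'(x) = 3x^2.
h(1) = −1, h'(1) = 3, so x₁ = 1 − (−1)/3 = 4/3.
h(4/3) = 10/27, h'(4/3) = 16/3, so x₂ = (4/3) − (10/27)/(16/3) = 91/72.

91/72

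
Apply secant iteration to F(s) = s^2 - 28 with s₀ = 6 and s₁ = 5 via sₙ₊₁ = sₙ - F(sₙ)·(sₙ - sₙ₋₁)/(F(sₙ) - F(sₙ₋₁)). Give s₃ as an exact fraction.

F(6) = 8, F(5) = -3. s₂ = 5 - (-3)·(5 - 6)/((-3) - 8) = 58/11.
F(5) = -3, F(58/11) = -24/121. s₃ = (58/11) - (-24/121)·((58/11) - 5)/((-24/121) - (-3)) = 598/113.

598/113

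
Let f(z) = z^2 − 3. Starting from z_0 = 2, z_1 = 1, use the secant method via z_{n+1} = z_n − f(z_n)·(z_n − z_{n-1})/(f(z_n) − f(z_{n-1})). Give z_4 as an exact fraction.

71/41

f(2) = 1, f(1) = −2. z_2 = 1 − (−2)·(1 − 2)/((−2) − 1) = 5/3.
f(1) = −2, f(5/3) = −2/9. z_3 = (5/3) − (−2/9)·((5/3) − 1)/((−2/9) − (−2)) = 7/4.
f(5/3) = −2/9, f(7/4) = 1/16. z_4 = (7/4) − (1/16)·((7/4) − (5/3))/((1/16) − (−2/9)) = 71/41.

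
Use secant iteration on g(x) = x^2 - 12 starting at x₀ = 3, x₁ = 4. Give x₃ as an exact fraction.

45/13

g(3) = -3, g(4) = 4. x₂ = 4 - 4·(4 - 3)/(4 - (-3)) = 24/7.
g(4) = 4, g(24/7) = -12/49. x₃ = (24/7) - (-12/49)·((24/7) - 4)/((-12/49) - 4) = 45/13.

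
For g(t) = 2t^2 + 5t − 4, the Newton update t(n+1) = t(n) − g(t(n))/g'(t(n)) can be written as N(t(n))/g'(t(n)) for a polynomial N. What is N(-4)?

g'(t) = 4t + 5.
N(t) = t·g'(t) − g(t) = t·(4t + 5) − (2t^2 + 5t − 4) = 2t^2 + 4.
N(-4) = 36.

36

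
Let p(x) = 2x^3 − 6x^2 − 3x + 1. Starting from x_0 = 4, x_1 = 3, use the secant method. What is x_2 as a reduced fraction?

95/29

p(4) = 21, p(3) = −8. x_2 = 3 − (−8)·(3 − 4)/((−8) − 21) = 95/29.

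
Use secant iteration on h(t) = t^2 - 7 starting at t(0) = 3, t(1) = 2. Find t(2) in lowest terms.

13/5

h(3) = 2, h(2) = -3. t(2) = 2 - (-3)·(2 - 3)/((-3) - 2) = 13/5.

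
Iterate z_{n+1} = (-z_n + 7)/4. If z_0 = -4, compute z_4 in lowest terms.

353/256

z_1 = (-(-4) + 7)/4 = 11/4.
z_2 = (-(11/4) + 7)/4 = 17/16.
z_3 = (-(17/16) + 7)/4 = 95/64.
z_4 = (-(95/64) + 7)/4 = 353/256.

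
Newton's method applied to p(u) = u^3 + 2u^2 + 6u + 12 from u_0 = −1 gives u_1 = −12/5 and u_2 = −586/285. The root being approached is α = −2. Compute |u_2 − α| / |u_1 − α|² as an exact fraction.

u_1 − α = −12/5 − (−2) = −12/5 + 2 = −2/5, so |u_1 − α| = 2/5.
u_2 − α = −586/285 − (−2) = −586/285 + 2 = −16/285, so |u_2 − α| = 16/285.
|u_1 − α|² = 4/25.
Ratio = (16/285) / (4/25) = 20/57.

20/57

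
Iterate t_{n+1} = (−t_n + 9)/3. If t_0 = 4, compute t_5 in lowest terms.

545/243

t_1 = (−4 + 9)/3 = 5/3.
t_2 = (−(5/3) + 9)/3 = 22/9.
t_3 = (−(22/9) + 9)/3 = 59/27.
t_4 = (−(59/27) + 9)/3 = 184/81.
t_5 = (−(184/81) + 9)/3 = 545/243.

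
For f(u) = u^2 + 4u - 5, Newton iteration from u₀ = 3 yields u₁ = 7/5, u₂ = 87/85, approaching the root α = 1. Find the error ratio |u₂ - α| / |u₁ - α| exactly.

1/17

u₁ - α = 7/5 - 1 = 2/5, so |u₁ - α| = 2/5.
u₂ - α = 87/85 - 1 = 2/85, so |u₂ - α| = 2/85.
Ratio = (2/85) / (2/5) = 1/17.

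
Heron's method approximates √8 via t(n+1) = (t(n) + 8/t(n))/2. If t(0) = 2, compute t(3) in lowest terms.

t(1) = (2 + 8/2)/2 = 3.
t(2) = (3 + 8/3)/2 = 17/6.
t(3) = (17/6 + 8/(17/6))/2 = 577/204.

577/204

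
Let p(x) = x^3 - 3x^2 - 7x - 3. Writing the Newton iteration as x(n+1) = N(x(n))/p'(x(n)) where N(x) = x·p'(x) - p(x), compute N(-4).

-173

p'(x) = 3x^2 - 6x - 7.
N(x) = x·p'(x) - p(x) = x·(3x^2 - 6x - 7) - (x^3 - 3x^2 - 7x - 3) = 2x^3 - 3x^2 + 3.
N(-4) = -173.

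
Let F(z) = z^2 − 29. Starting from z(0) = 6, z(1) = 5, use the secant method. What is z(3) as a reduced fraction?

F(6) = 7, F(5) = −4. z(2) = 5 − (−4)·(5 − 6)/((−4) − 7) = 59/11.
F(5) = −4, F(59/11) = −28/121. z(3) = (59/11) − (−28/121)·((59/11) − 5)/((−28/121) − (−4)) = 307/57.

307/57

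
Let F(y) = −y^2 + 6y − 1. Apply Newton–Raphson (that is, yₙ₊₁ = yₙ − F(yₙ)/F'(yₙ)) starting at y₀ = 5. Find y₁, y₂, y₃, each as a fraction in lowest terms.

y₁ = 6, y₂ = 35/6, y₃ = 1189/204

F'(y) = −2y + 6.
F(5) = 4, F'(5) = −4, so y₁ = 5 − 4/(−4) = 6.
F(6) = −1, F'(6) = −6, so y₂ = 6 − (−1)/(−6) = 35/6.
F(35/6) = −1/36, F'(35/6) = −17/3, so y₃ = (35/6) − (−1/36)/(−17/3) = 1189/204.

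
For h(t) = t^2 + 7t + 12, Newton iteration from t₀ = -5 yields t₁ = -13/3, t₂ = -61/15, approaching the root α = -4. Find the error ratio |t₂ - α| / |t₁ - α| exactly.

t₁ - α = -13/3 - (-4) = -13/3 + 4 = -1/3, so |t₁ - α| = 1/3.
t₂ - α = -61/15 - (-4) = -61/15 + 4 = -1/15, so |t₂ - α| = 1/15.
Ratio = (1/15) / (1/3) = 1/5.

1/5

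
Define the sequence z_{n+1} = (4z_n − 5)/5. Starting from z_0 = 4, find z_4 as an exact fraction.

−821/625

z_1 = (4·4 − 5)/5 = 11/5.
z_2 = (4·(11/5) − 5)/5 = 19/25.
z_3 = (4·(19/25) − 5)/5 = −49/125.
z_4 = (4·(−49/125) − 5)/5 = −821/625.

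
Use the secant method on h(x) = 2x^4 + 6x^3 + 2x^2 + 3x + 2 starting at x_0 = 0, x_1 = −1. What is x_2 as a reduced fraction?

−2/5

h(0) = 2, h(−1) = −3. x_2 = (−1) − (−3)·((−1) − 0)/((−3) − 2) = −2/5.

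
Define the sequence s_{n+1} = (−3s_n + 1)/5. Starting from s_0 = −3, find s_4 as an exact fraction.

s_1 = (−3·(−3) + 1)/5 = 2.
s_2 = (−3·2 + 1)/5 = −1.
s_3 = (−3·(−1) + 1)/5 = 4/5.
s_4 = (−3·(4/5) + 1)/5 = −7/25.

−7/25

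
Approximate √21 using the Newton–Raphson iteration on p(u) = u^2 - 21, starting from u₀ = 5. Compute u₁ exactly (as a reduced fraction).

p'(u) = 2u.
p(5) = 4, p'(5) = 10, so u₁ = 5 - 4/10 = 23/5.

23/5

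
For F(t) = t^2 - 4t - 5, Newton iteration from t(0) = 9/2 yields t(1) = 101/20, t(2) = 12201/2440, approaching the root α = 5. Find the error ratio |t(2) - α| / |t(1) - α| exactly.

t(1) - α = 101/20 - 5 = 1/20, so |t(1) - α| = 1/20.
t(2) - α = 12201/2440 - 5 = 1/2440, so |t(2) - α| = 1/2440.
Ratio = (1/2440) / (1/20) = 1/122.

1/122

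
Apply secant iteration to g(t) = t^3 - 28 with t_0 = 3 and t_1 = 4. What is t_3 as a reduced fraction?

g(3) = -1, g(4) = 36. t_2 = 4 - 36·(4 - 3)/(36 - (-1)) = 112/37.
g(4) = 36, g(112/37) = -13356/50653. t_3 = (112/37) - (-13356/50653)·((112/37) - 4)/((-13356/50653) - 36) = 12901/4252.

12901/4252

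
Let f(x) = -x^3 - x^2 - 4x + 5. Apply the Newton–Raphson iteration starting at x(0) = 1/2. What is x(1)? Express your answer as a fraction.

f'(x) = -3x^2 - 2x - 4.
f(1/2) = 21/8, f'(1/2) = -23/4, so x(1) = (1/2) - (21/8)/(-23/4) = 22/23.

22/23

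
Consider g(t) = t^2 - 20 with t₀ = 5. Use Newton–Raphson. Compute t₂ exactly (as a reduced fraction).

161/36

g'(t) = 2t.
g(5) = 5, g'(5) = 10, so t₁ = 5 - 5/10 = 9/2.
g(9/2) = 1/4, g'(9/2) = 9, so t₂ = (9/2) - (1/4)/9 = 161/36.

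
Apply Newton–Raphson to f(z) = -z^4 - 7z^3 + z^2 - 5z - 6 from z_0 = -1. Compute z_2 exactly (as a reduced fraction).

f'(z) = -4z^3 - 21z^2 + 2z - 5.
f(-1) = 6, f'(-1) = -24, so z_1 = (-1) - 6/(-24) = -3/4.
f(-3/4) = 243/256, f'(-3/4) = -133/8, so z_2 = (-3/4) - (243/256)/(-133/8) = -2949/4256.

-2949/4256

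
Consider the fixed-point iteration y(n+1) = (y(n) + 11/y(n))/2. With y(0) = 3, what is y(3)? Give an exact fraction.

79201/23880

y(1) = (3 + 11/3)/2 = 10/3.
y(2) = (10/3 + 11/(10/3))/2 = 199/60.
y(3) = (199/60 + 11/(199/60))/2 = 79201/23880.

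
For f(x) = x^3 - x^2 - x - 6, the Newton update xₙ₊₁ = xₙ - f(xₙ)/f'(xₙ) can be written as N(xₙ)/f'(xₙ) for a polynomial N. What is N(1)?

f'(x) = 3x^2 - 2x - 1.
N(x) = x·f'(x) - f(x) = x·(3x^2 - 2x - 1) - (x^3 - x^2 - x - 6) = 2x^3 - x^2 + 6.
N(1) = 7.

7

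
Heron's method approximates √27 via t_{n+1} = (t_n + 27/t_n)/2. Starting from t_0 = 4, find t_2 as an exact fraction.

t_1 = (4 + 27/4)/2 = 43/8.
t_2 = (43/8 + 27/(43/8))/2 = 3577/688.

3577/688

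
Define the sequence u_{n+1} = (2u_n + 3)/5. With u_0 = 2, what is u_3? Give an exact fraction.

u_1 = (2·2 + 3)/5 = 7/5.
u_2 = (2·(7/5) + 3)/5 = 29/25.
u_3 = (2·(29/25) + 3)/5 = 133/125.

133/125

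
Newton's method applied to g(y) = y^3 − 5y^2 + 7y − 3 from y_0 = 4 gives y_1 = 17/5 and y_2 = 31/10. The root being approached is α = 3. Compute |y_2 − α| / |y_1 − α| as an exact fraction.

1/4

y_1 − α = 17/5 − 3 = 2/5, so |y_1 − α| = 2/5.
y_2 − α = 31/10 − 3 = 1/10, so |y_2 − α| = 1/10.
Ratio = (1/10) / (2/5) = 1/4.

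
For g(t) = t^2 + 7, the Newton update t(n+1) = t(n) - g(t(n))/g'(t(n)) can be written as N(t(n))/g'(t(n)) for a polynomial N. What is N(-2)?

g'(t) = 2t.
N(t) = t·g'(t) - g(t) = t·(2t) - (t^2 + 7) = t^2 - 7.
N(-2) = -3.

-3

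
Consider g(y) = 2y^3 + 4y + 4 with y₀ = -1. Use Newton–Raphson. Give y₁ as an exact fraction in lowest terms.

-4/5

g'(y) = 6y^2 + 4.
g(-1) = -2, g'(-1) = 10, so y₁ = (-1) - (-2)/10 = -4/5.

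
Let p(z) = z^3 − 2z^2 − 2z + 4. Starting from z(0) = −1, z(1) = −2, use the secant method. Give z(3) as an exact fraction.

−1054/769

p(−1) = 3, p(−2) = −8. z(2) = (−2) − (−8)·((−2) − (−1))/((−8) − 3) = −14/11.
p(−2) = −8, p(−14/11) = 1656/1331. z(3) = (−14/11) − (1656/1331)·((−14/11) − (−2))/((1656/1331) − (−8)) = −1054/769.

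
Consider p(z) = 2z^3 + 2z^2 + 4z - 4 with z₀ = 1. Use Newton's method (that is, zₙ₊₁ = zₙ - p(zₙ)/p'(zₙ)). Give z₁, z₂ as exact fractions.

p'(z) = 6z^2 + 4z + 4.
p(1) = 4, p'(1) = 14, so z₁ = 1 - 4/14 = 5/7.
p(5/7) = 208/343, p'(5/7) = 486/49, so z₂ = (5/7) - (208/343)/(486/49) = 1111/1701.

z₁ = 5/7, z₂ = 1111/1701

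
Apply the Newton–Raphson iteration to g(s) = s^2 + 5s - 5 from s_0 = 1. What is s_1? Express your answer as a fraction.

6/7

g'(s) = 2s + 5.
g(1) = 1, g'(1) = 7, so s_1 = 1 - 1/7 = 6/7.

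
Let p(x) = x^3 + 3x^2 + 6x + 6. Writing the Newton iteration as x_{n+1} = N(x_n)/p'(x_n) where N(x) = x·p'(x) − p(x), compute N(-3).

p'(x) = 3x^2 + 6x + 6.
N(x) = x·p'(x) − p(x) = x·(3x^2 + 6x + 6) − (x^3 + 3x^2 + 6x + 6) = 2x^3 + 3x^2 − 6.
N(-3) = −33.

−33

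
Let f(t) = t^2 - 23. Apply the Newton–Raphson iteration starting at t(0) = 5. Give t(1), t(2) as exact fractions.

t(1) = 24/5, t(2) = 1151/240

f'(t) = 2t.
f(5) = 2, f'(5) = 10, so t(1) = 5 - 2/10 = 24/5.
f(24/5) = 1/25, f'(24/5) = 48/5, so t(2) = (24/5) - (1/25)/(48/5) = 1151/240.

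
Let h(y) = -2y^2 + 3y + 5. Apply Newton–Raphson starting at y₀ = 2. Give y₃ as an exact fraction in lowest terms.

h'(y) = -4y + 3.
h(2) = 3, h'(2) = -5, so y₁ = 2 - 3/(-5) = 13/5.
h(13/5) = -18/25, h'(13/5) = -37/5, so y₂ = (13/5) - (-18/25)/(-37/5) = 463/185.
h(463/185) = -648/34225, h'(463/185) = -1297/185, so y₃ = (463/185) - (-648/34225)/(-1297/185) = 599863/239945.

599863/239945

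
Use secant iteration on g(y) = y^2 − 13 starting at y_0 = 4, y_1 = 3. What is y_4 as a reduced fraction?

g(4) = 3, g(3) = −4. y_2 = 3 − (−4)·(3 − 4)/((−4) − 3) = 25/7.
g(3) = −4, g(25/7) = −12/49. y_3 = (25/7) − (−12/49)·((25/7) − 3)/((−12/49) − (−4)) = 83/23.
g(25/7) = −12/49, g(83/23) = 12/529. y_4 = (83/23) − (12/529)·((83/23) − (25/7))/((12/529) − (−12/49)) = 1042/289.

1042/289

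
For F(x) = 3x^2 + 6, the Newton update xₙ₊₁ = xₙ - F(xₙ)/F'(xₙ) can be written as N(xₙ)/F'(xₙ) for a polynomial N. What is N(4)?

42

F'(x) = 6x.
N(x) = x·F'(x) - F(x) = x·(6x) - (3x^2 + 6) = 3x^2 - 6.
N(4) = 42.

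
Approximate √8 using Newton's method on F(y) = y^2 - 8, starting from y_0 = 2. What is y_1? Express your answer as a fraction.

3

F'(y) = 2y.
F(2) = -4, F'(2) = 4, so y_1 = 2 - (-4)/4 = 3.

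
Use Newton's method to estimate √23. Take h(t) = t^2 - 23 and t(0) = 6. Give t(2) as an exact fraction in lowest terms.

h'(t) = 2t.
h(6) = 13, h'(6) = 12, so t(1) = 6 - 13/12 = 59/12.
h(59/12) = 169/144, h'(59/12) = 59/6, so t(2) = (59/12) - (169/144)/(59/6) = 6793/1416.

6793/1416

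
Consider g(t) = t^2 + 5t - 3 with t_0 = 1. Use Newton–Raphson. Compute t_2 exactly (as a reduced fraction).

g'(t) = 2t + 5.
g(1) = 3, g'(1) = 7, so t_1 = 1 - 3/7 = 4/7.
g(4/7) = 9/49, g'(4/7) = 43/7, so t_2 = (4/7) - (9/49)/(43/7) = 163/301.

163/301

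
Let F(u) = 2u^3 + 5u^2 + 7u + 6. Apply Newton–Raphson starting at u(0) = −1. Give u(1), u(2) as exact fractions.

u(1) = −5/3, u(2) = −41/27

F'(u) = 6u^2 + 10u + 7.
F(−1) = 2, F'(−1) = 3, so u(1) = (−1) − 2/3 = −5/3.
F(−5/3) = −28/27, F'(−5/3) = 7, so u(2) = (−5/3) − (−28/27)/7 = −41/27.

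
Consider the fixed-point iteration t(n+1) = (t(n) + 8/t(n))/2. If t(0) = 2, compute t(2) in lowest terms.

t(1) = (2 + 8/2)/2 = 3.
t(2) = (3 + 8/3)/2 = 17/6.

17/6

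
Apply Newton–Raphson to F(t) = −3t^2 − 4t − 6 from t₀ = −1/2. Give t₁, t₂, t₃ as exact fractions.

t₁ = −21/4, t₂ = −1227/440, t₃ = −3354987/2464880

F'(t) = −6t − 4.
F(−1/2) = −19/4, F'(−1/2) = −1, so t₁ = (−1/2) − (−19/4)/(−1) = −21/4.
F(−21/4) = −1083/16, F'(−21/4) = 55/2, so t₂ = (−21/4) − (−1083/16)/(55/2) = −1227/440.
F(−1227/440) = −3518667/193600, F'(−1227/440) = 2801/220, so t₃ = (−1227/440) − (−3518667/193600)/(2801/220) = −3354987/2464880.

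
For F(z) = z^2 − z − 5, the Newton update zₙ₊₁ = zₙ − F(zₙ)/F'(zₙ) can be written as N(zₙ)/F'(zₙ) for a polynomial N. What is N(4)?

F'(z) = 2z − 1.
N(z) = z·F'(z) − F(z) = z·(2z − 1) − (z^2 − z − 5) = z^2 + 5.
N(4) = 21.

21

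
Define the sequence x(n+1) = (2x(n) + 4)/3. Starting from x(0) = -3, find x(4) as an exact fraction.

212/81

x(1) = (2·(-3) + 4)/3 = -2/3.
x(2) = (2·(-2/3) + 4)/3 = 8/9.
x(3) = (2·(8/9) + 4)/3 = 52/27.
x(4) = (2·(52/27) + 4)/3 = 212/81.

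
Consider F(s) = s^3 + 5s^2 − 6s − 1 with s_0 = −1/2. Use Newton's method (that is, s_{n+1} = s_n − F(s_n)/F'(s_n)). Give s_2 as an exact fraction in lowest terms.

−81017/540134

F'(s) = 3s^2 + 10s − 6.
F(−1/2) = 25/8, F'(−1/2) = −41/4, so s_1 = (−1/2) − (25/8)/(−41/4) = −8/41.
F(−8/41) = 24375/68921, F'(−8/41) = −13174/1681, so s_2 = (−8/41) − (24375/68921)/(−13174/1681) = −81017/540134.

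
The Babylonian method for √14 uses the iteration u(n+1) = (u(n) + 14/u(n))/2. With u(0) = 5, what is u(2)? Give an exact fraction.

2921/780

u(1) = (5 + 14/5)/2 = 39/10.
u(2) = (39/10 + 14/(39/10))/2 = 2921/780.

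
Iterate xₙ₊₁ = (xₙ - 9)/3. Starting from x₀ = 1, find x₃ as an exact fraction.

x₁ = (1 - 9)/3 = -8/3.
x₂ = ((-8/3) - 9)/3 = -35/9.
x₃ = ((-35/9) - 9)/3 = -116/27.

-116/27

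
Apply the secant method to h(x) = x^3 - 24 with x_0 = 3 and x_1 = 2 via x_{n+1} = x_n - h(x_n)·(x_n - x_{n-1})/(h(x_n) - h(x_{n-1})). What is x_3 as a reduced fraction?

4650/1603

h(3) = 3, h(2) = -16. x_2 = 2 - (-16)·(2 - 3)/((-16) - 3) = 54/19.
h(2) = -16, h(54/19) = -7152/6859. x_3 = (54/19) - (-7152/6859)·((54/19) - 2)/((-7152/6859) - (-16)) = 4650/1603.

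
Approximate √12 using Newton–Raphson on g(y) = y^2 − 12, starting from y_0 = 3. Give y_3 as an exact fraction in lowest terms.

18817/5432

g'(y) = 2y.
g(3) = −3, g'(3) = 6, so y_1 = 3 − (−3)/6 = 7/2.
g(7/2) = 1/4, g'(7/2) = 7, so y_2 = (7/2) − (1/4)/7 = 97/28.
g(97/28) = 1/784, g'(97/28) = 97/14, so y_3 = (97/28) − (1/784)/(97/14) = 18817/5432.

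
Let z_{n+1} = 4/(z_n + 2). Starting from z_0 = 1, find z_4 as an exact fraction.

16/13

z_1 = 4/(1 + 2) = 4/3.
z_2 = 4/(4/3 + 2) = 6/5.
z_3 = 4/(6/5 + 2) = 5/4.
z_4 = 4/(5/4 + 2) = 16/13.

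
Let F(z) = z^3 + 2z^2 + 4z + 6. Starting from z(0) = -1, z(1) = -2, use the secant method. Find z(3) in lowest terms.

-139/82

F(-1) = 3, F(-2) = -2. z(2) = (-2) - (-2)·((-2) - (-1))/((-2) - 3) = -8/5.
F(-2) = -2, F(-8/5) = 78/125. z(3) = (-8/5) - (78/125)·((-8/5) - (-2))/((78/125) - (-2)) = -139/82.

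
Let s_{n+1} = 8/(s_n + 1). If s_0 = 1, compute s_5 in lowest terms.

s_1 = 8/(1 + 1) = 4.
s_2 = 8/(4 + 1) = 8/5.
s_3 = 8/(8/5 + 1) = 40/13.
s_4 = 8/(40/13 + 1) = 104/53.
s_5 = 8/(104/53 + 1) = 424/157.

424/157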